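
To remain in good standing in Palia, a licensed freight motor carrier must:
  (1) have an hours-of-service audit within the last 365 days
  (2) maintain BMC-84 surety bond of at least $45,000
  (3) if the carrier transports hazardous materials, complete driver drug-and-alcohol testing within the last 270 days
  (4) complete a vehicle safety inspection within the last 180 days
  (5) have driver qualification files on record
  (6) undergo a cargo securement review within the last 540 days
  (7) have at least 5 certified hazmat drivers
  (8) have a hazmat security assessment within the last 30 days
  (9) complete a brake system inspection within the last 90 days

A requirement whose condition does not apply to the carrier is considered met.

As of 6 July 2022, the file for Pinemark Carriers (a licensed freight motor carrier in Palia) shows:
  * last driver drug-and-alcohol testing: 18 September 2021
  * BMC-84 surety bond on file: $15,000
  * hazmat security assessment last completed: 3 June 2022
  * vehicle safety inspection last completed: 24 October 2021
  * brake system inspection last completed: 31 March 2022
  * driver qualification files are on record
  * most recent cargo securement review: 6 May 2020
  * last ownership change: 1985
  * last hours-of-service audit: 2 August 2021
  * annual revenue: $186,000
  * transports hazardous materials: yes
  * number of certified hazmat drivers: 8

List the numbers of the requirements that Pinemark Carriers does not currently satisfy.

1. hours-of-service audit 338 days ago vs limit 365 → met
2. BMC-84 surety bond $15,000 < $45,000 → not met
3. condition 'transports hazardous materials' holds; driver drug-and-alcohol testing 291 days ago vs limit 270 → not met
4. vehicle safety inspection 255 days ago vs limit 180 → not met
5. driver qualification files present → met
6. cargo securement review 791 days ago vs limit 540 → not met
7. certified hazmat drivers 8 ≥ 5 → met
8. hazmat security assessment 33 days ago vs limit 30 → not met
9. brake system inspection 97 days ago vs limit 90 → not met
Not met: 2, 3, 4, 6, 8, 9

2, 3, 4, 6, 8, 9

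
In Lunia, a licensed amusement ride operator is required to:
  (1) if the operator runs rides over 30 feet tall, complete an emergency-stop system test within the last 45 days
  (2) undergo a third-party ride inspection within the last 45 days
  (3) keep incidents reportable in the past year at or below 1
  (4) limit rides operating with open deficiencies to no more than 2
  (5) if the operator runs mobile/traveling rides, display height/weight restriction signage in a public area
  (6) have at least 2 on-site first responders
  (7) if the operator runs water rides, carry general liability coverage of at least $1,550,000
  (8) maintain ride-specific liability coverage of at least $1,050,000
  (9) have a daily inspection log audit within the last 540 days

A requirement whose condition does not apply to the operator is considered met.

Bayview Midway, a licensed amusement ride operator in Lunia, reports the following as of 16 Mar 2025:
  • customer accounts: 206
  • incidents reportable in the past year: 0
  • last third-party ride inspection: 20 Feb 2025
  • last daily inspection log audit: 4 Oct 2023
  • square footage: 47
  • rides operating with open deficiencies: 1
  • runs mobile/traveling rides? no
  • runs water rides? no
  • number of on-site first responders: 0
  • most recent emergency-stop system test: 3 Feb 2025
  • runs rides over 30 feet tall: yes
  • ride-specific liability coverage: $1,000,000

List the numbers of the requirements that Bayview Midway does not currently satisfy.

6, 8

1. condition 'runs rides over 30 feet tall' holds; emergency-stop system test 41 days ago vs limit 45 → met
2. third-party ride inspection 24 days ago vs limit 45 → met
3. incidents reportable in the past year 0 ≤ 1 → met
4. rides operating with open deficiencies 1 ≤ 2 → met
5. condition 'runs mobile/traveling rides' does not hold → requirement n/a → met
6. on-site first responders 0 < 2 → not met
7. condition 'runs water rides' does not hold → requirement n/a → met
8. ride-specific liability coverage $1,000,000 < $1,050,000 → not met
9. daily inspection log audit 529 days ago vs limit 540 → met
Not met: 6, 8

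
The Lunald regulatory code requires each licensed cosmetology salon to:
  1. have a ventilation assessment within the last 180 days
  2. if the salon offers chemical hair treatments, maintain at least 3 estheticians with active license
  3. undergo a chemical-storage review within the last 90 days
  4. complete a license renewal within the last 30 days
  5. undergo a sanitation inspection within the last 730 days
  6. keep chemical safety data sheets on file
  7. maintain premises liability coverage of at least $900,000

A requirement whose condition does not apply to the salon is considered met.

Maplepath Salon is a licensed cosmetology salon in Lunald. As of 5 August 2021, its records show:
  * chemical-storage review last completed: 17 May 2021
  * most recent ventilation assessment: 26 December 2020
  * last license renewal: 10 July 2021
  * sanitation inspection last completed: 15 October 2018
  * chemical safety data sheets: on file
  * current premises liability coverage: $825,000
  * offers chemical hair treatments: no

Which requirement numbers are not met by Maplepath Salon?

1. ventilation assessment 222 days ago vs limit 180 → not met
2. condition 'offers chemical hair treatments' does not hold → requirement n/a → met
3. chemical-storage review 80 days ago vs limit 90 → met
4. license renewal 26 days ago vs limit 30 → met
5. sanitation inspection 1025 days ago vs limit 730 → not met
6. chemical safety data sheets present → met
7. premises liability coverage $825,000 < $900,000 → not met
Not met: 1, 5, 7

1, 5, 7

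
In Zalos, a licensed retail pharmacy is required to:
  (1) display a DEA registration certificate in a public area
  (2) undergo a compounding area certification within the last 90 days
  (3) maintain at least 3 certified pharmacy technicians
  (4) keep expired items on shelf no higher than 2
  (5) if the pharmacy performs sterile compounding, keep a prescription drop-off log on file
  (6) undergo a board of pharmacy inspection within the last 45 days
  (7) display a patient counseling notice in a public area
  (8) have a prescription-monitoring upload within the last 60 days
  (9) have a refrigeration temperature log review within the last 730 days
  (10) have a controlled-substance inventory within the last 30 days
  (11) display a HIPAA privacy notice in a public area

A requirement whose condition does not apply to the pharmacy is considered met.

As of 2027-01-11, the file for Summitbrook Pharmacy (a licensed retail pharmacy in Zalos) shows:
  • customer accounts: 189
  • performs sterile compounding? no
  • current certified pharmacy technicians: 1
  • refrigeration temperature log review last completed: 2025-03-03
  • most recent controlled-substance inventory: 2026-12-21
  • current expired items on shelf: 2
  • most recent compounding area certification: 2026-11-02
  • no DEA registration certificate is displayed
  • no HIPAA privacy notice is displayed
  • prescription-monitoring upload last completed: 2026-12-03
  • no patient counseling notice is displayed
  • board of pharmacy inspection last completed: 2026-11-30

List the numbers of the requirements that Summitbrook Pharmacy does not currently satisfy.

1, 3, 7, 11

1. DEA registration certificate absent → not met
2. compounding area certification 70 days ago vs limit 90 → met
3. certified pharmacy technicians 1 < 3 → not met
4. expired items on shelf 2 ≤ 2 → met
5. condition 'performs sterile compounding' does not hold → requirement n/a → met
6. board of pharmacy inspection 42 days ago vs limit 45 → met
7. patient counseling notice absent → not met
8. prescription-monitoring upload 39 days ago vs limit 60 → met
9. refrigeration temperature log review 679 days ago vs limit 730 → met
10. controlled-substance inventory 21 days ago vs limit 30 → met
11. HIPAA privacy notice absent → not met
Not met: 1, 3, 7, 11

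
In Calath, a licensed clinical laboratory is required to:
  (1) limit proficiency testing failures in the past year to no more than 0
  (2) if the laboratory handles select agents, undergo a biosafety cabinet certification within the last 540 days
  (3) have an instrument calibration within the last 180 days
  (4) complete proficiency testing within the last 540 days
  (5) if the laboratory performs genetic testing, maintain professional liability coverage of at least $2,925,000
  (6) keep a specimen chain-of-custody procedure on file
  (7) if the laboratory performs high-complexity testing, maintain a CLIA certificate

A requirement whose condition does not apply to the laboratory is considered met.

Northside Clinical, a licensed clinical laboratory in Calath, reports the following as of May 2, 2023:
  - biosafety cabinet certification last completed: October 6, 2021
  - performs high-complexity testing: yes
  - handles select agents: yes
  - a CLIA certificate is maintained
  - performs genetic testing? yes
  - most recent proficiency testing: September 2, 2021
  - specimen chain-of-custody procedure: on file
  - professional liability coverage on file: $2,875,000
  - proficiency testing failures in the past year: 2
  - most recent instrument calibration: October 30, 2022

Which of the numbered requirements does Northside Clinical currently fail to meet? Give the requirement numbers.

1. proficiency testing failures in the past year 2 > 0 → not met
2. condition 'handles select agents' holds; biosafety cabinet certification 573 days ago vs limit 540 → not met
3. instrument calibration 184 days ago vs limit 180 → not met
4. proficiency testing 607 days ago vs limit 540 → not met
5. condition 'performs genetic testing' holds; professional liability coverage $2,875,000 < $2,925,000 → not met
6. specimen chain-of-custody procedure present → met
7. condition 'performs high-complexity testing' holds; CLIA certificate present → met
Not met: 1, 2, 3, 4, 5

1, 2, 3, 4, 5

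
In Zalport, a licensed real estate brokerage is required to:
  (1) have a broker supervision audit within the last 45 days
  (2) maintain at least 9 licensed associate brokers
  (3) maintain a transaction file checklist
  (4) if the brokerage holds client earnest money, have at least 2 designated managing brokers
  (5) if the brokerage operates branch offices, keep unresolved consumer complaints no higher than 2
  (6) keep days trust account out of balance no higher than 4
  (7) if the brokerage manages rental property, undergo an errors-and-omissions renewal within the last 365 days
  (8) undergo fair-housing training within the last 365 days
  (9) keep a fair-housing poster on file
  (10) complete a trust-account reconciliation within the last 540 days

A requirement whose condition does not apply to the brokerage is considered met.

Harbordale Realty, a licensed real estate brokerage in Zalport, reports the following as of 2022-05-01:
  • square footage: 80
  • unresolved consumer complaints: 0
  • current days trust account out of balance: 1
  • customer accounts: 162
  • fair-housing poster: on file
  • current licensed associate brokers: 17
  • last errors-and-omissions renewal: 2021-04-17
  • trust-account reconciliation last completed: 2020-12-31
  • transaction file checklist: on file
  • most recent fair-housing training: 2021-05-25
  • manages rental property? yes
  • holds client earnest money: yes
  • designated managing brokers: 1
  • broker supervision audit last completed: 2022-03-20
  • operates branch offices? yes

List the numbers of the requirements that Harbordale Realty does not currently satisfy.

1. broker supervision audit 42 days ago vs limit 45 → met
2. licensed associate brokers 17 ≥ 9 → met
3. transaction file checklist present → met
4. condition 'holds client earnest money' holds; designated managing brokers 1 < 2 → not met
5. condition 'operates branch offices' holds; unresolved consumer complaints 0 ≤ 2 → met
6. days trust account out of balance 1 ≤ 4 → met
7. condition 'manages rental property' holds; errors-and-omissions renewal 379 days ago vs limit 365 → not met
8. fair-housing training 341 days ago vs limit 365 → met
9. fair-housing poster present → met
10. trust-account reconciliation 486 days ago vs limit 540 → met
Not met: 4, 7

4, 7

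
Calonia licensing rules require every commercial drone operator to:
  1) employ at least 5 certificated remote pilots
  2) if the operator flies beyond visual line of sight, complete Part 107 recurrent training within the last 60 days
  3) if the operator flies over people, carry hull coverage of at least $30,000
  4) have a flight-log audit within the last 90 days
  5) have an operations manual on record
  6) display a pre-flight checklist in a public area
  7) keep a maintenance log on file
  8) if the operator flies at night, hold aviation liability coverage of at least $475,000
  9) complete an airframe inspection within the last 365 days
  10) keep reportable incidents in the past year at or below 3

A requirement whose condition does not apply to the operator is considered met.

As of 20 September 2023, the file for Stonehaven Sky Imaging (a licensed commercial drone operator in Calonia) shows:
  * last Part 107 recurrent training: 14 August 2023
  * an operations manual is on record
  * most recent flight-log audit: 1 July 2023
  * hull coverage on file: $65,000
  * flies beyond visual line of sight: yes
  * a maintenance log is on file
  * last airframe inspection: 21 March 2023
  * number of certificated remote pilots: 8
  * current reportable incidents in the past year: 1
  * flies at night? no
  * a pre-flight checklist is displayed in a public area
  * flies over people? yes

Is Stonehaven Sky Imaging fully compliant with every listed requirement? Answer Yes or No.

Yes

1. certificated remote pilots 8 ≥ 5 → met
2. condition 'flies beyond visual line of sight' holds; Part 107 recurrent training 37 days ago vs limit 60 → met
3. condition 'flies over people' holds; hull coverage $65,000 ≥ $30,000 → met
4. flight-log audit 81 days ago vs limit 90 → met
5. operations manual present → met
6. pre-flight checklist present → met
7. maintenance log present → met
8. condition 'flies at night' does not hold → requirement n/a → met
9. airframe inspection 183 days ago vs limit 365 → met
10. reportable incidents in the past year 1 ≤ 3 → met
All met.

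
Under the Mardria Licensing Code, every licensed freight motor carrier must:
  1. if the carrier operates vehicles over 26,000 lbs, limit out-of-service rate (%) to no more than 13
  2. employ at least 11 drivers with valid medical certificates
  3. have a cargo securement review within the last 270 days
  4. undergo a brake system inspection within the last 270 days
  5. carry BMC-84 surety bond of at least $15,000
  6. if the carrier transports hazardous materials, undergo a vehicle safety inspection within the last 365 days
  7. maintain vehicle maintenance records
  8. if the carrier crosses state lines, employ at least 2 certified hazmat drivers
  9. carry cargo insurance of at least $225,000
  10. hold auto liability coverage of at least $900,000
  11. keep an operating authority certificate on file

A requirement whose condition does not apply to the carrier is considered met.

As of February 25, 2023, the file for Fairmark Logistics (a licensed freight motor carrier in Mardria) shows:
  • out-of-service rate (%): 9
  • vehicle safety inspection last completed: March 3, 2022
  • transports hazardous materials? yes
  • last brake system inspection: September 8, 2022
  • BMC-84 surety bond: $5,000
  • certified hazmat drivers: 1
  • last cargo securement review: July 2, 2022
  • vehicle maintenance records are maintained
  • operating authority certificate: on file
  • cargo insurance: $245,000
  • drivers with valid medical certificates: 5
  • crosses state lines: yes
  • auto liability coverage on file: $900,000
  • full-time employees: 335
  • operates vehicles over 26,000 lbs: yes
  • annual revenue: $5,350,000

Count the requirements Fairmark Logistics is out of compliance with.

3

1. condition 'operates vehicles over 26,000 lbs' holds; out-of-service rate (%) 9 ≤ 13 → met
2. drivers with valid medical certificates 5 < 11 → not met
3. cargo securement review 238 days ago vs limit 270 → met
4. brake system inspection 170 days ago vs limit 270 → met
5. BMC-84 surety bond $5,000 < $15,000 → not met
6. condition 'transports hazardous materials' holds; vehicle safety inspection 359 days ago vs limit 365 → met
7. vehicle maintenance records present → met
8. condition 'crosses state lines' holds; certified hazmat drivers 1 < 2 → not met
9. cargo insurance $245,000 ≥ $225,000 → met
10. auto liability coverage $900,000 ≥ $900,000 → met
11. operating authority certificate present → met
Not met: 3 of 11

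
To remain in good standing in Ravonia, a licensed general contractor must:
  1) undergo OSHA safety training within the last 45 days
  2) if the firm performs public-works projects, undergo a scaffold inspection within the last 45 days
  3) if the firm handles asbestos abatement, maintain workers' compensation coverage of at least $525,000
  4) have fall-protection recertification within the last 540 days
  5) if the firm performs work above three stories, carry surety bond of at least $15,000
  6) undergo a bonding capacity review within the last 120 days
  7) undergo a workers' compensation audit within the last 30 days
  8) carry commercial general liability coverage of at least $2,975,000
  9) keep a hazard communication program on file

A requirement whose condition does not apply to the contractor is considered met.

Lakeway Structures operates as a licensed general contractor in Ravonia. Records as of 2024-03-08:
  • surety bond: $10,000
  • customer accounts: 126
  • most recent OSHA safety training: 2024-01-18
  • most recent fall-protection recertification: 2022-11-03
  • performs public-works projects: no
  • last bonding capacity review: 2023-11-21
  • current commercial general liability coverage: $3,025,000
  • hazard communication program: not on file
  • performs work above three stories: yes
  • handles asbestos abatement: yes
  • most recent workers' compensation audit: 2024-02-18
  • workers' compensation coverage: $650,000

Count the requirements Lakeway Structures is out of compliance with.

3

1. OSHA safety training 50 days ago vs limit 45 → not met
2. condition 'performs public-works projects' does not hold → requirement n/a → met
3. condition 'handles asbestos abatement' holds; workers' compensation coverage $650,000 ≥ $525,000 → met
4. fall-protection recertification 491 days ago vs limit 540 → met
5. condition 'performs work above three stories' holds; surety bond $10,000 < $15,000 → not met
6. bonding capacity review 108 days ago vs limit 120 → met
7. workers' compensation audit 19 days ago vs limit 30 → met
8. commercial general liability coverage $3,025,000 ≥ $2,975,000 → met
9. hazard communication program absent → not met
Not met: 3 of 9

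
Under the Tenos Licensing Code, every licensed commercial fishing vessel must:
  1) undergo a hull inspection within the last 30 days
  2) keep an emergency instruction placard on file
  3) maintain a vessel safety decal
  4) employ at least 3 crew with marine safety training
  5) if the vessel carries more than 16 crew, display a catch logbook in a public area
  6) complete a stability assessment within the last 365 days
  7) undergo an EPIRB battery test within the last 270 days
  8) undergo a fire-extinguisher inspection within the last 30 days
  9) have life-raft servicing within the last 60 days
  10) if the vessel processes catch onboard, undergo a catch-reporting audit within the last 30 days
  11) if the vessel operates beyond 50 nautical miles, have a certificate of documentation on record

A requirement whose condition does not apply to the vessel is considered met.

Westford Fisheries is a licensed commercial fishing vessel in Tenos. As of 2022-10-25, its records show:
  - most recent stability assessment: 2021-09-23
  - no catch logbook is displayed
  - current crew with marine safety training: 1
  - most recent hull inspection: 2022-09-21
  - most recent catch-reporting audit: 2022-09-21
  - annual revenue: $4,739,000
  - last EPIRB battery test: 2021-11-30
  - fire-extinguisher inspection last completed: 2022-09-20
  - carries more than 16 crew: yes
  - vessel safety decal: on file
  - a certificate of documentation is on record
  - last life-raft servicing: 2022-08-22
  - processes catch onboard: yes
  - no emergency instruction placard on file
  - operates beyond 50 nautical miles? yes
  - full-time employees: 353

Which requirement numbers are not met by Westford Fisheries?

1. hull inspection 34 days ago vs limit 30 → not met
2. emergency instruction placard absent → not met
3. vessel safety decal present → met
4. crew with marine safety training 1 < 3 → not met
5. condition 'carries more than 16 crew' holds; catch logbook absent → not met
6. stability assessment 397 days ago vs limit 365 → not met
7. EPIRB battery test 329 days ago vs limit 270 → not met
8. fire-extinguisher inspection 35 days ago vs limit 30 → not met
9. life-raft servicing 64 days ago vs limit 60 → not met
10. condition 'processes catch onboard' holds; catch-reporting audit 34 days ago vs limit 30 → not met
11. condition 'operates beyond 50 nautical miles' holds; certificate of documentation present → met
Not met: 1, 2, 4, 5, 6, 7, 8, 9, 10

1, 2, 4, 5, 6, 7, 8, 9, 10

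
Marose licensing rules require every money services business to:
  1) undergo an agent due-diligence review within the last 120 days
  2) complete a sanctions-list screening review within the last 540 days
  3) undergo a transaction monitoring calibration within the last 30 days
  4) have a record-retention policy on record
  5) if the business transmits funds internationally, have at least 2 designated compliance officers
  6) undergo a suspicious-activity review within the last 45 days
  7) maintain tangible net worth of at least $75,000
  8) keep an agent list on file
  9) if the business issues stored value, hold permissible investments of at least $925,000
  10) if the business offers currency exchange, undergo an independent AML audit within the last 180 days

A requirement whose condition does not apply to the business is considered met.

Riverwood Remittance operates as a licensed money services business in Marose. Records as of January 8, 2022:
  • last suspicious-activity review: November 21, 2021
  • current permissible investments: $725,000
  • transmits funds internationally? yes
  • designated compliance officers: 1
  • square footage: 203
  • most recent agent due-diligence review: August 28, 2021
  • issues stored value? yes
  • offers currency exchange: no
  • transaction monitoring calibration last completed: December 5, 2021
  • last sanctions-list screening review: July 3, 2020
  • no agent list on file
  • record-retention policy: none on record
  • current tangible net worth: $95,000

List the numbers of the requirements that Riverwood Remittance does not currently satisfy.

1. agent due-diligence review 133 days ago vs limit 120 → not met
2. sanctions-list screening review 554 days ago vs limit 540 → not met
3. transaction monitoring calibration 34 days ago vs limit 30 → not met
4. record-retention policy absent → not met
5. condition 'transmits funds internationally' holds; designated compliance officers 1 < 2 → not met
6. suspicious-activity review 48 days ago vs limit 45 → not met
7. tangible net worth $95,000 ≥ $75,000 → met
8. agent list absent → not met
9. condition 'issues stored value' holds; permissible investments $725,000 < $925,000 → not met
10. condition 'offers currency exchange' does not hold → requirement n/a → met
Not met: 1, 2, 3, 4, 5, 6, 8, 9

1, 2, 3, 4, 5, 6, 8, 9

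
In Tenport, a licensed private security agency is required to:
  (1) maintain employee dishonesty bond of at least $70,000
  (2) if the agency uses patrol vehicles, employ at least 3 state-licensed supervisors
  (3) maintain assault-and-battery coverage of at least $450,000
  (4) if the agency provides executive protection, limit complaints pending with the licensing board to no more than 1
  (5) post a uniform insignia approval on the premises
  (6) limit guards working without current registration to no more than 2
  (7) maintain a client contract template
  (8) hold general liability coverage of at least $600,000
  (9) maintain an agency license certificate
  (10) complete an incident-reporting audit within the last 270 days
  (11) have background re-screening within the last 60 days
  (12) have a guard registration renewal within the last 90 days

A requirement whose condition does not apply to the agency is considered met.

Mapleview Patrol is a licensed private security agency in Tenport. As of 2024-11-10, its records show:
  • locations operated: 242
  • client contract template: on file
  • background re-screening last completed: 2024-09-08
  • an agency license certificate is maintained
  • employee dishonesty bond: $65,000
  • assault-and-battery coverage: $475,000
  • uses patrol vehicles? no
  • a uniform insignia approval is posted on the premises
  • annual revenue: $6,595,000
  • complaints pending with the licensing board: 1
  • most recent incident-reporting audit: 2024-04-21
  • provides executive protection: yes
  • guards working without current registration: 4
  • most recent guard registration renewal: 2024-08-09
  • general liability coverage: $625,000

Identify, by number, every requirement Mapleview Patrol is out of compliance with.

1, 6, 11, 12

1. employee dishonesty bond $65,000 < $70,000 → not met
2. condition 'uses patrol vehicles' does not hold → requirement n/a → met
3. assault-and-battery coverage $475,000 ≥ $450,000 → met
4. condition 'provides executive protection' holds; complaints pending with the licensing board 1 ≤ 1 → met
5. uniform insignia approval present → met
6. guards working without current registration 4 > 2 → not met
7. client contract template present → met
8. general liability coverage $625,000 ≥ $600,000 → met
9. agency license certificate present → met
10. incident-reporting audit 203 days ago vs limit 270 → met
11. background re-screening 63 days ago vs limit 60 → not met
12. guard registration renewal 93 days ago vs limit 90 → not met
Not met: 1, 6, 11, 12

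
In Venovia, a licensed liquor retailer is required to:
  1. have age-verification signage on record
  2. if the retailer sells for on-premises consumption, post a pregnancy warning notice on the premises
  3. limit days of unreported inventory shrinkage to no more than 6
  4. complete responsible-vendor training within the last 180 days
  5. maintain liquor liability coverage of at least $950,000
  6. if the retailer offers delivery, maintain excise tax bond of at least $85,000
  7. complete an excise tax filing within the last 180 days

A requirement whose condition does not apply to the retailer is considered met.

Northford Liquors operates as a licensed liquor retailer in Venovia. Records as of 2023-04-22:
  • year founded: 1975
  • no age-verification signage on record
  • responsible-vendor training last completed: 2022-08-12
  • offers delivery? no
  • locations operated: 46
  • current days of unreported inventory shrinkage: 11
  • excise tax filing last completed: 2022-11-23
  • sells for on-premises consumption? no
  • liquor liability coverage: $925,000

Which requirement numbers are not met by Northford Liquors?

1, 3, 4, 5

1. age-verification signage absent → not met
2. condition 'sells for on-premises consumption' does not hold → requirement n/a → met
3. days of unreported inventory shrinkage 11 > 6 → not met
4. responsible-vendor training 253 days ago vs limit 180 → not met
5. liquor liability coverage $925,000 < $950,000 → not met
6. condition 'offers delivery' does not hold → requirement n/a → met
7. excise tax filing 150 days ago vs limit 180 → met
Not met: 1, 3, 4, 5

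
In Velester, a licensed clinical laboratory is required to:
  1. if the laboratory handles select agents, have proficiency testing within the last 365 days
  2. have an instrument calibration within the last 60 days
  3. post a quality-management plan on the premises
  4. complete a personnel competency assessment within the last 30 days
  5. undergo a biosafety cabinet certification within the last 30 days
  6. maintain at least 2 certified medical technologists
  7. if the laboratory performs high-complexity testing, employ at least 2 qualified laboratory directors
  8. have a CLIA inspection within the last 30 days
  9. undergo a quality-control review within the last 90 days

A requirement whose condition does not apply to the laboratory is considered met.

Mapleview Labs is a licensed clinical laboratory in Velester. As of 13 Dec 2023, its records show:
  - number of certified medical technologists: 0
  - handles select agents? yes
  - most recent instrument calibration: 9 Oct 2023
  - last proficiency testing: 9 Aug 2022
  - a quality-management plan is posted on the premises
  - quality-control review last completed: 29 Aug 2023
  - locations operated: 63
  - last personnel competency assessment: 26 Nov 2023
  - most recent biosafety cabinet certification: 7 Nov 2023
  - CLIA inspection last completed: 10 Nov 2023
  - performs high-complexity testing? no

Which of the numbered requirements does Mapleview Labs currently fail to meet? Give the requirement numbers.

1. condition 'handles select agents' holds; proficiency testing 491 days ago vs limit 365 → not met
2. instrument calibration 65 days ago vs limit 60 → not met
3. quality-management plan present → met
4. personnel competency assessment 17 days ago vs limit 30 → met
5. biosafety cabinet certification 36 days ago vs limit 30 → not met
6. certified medical technologists 0 < 2 → not met
7. condition 'performs high-complexity testing' does not hold → requirement n/a → met
8. CLIA inspection 33 days ago vs limit 30 → not met
9. quality-control review 106 days ago vs limit 90 → not met
Not met: 1, 2, 5, 6, 8, 9

1, 2, 5, 6, 8, 9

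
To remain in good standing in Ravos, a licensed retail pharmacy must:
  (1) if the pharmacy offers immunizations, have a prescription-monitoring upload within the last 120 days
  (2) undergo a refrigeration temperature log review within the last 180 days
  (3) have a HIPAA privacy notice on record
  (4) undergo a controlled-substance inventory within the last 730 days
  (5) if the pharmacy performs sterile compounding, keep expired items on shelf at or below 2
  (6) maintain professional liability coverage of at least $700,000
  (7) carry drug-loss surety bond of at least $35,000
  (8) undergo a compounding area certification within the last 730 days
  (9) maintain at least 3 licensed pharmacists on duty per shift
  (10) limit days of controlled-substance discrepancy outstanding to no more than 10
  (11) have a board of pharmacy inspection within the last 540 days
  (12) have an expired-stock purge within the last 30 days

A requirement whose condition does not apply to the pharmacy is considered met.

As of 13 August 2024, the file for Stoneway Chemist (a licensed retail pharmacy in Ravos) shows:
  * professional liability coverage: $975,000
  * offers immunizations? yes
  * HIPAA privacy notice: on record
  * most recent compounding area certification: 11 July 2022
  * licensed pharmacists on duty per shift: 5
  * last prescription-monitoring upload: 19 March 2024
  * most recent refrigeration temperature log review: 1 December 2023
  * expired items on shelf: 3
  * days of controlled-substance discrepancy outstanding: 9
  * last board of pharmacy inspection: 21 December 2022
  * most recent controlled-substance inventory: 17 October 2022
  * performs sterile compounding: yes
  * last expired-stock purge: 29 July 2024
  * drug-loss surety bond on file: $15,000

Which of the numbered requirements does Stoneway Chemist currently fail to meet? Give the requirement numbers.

1. condition 'offers immunizations' holds; prescription-monitoring upload 147 days ago vs limit 120 → not met
2. refrigeration temperature log review 256 days ago vs limit 180 → not met
3. HIPAA privacy notice present → met
4. controlled-substance inventory 666 days ago vs limit 730 → met
5. condition 'performs sterile compounding' holds; expired items on shelf 3 > 2 → not met
6. professional liability coverage $975,000 ≥ $700,000 → met
7. drug-loss surety bond $15,000 < $35,000 → not met
8. compounding area certification 764 days ago vs limit 730 → not met
9. licensed pharmacists on duty per shift 5 ≥ 3 → met
10. days of controlled-substance discrepancy outstanding 9 ≤ 10 → met
11. board of pharmacy inspection 601 days ago vs limit 540 → not met
12. expired-stock purge 15 days ago vs limit 30 → met
Not met: 1, 2, 5, 7, 8, 11

1, 2, 5, 7, 8, 11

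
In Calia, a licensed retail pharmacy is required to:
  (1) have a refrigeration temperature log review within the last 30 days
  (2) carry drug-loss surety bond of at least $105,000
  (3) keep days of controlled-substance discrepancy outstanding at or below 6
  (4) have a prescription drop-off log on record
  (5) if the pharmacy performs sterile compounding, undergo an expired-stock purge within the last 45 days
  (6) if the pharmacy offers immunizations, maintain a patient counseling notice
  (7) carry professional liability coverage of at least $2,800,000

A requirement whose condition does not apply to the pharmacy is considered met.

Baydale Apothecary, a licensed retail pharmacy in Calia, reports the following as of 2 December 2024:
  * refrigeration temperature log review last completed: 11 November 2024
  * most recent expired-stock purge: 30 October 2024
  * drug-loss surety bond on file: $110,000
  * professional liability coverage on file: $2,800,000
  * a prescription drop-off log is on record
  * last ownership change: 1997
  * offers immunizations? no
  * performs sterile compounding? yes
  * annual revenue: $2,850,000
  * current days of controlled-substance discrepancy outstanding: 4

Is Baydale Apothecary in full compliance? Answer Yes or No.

1. refrigeration temperature log review 21 days ago vs limit 30 → met
2. drug-loss surety bond $110,000 ≥ $105,000 → met
3. days of controlled-substance discrepancy outstanding 4 ≤ 6 → met
4. prescription drop-off log present → met
5. condition 'performs sterile compounding' holds; expired-stock purge 33 days ago vs limit 45 → met
6. condition 'offers immunizations' does not hold → requirement n/a → met
7. professional liability coverage $2,800,000 ≥ $2,800,000 → met
All met.

Yes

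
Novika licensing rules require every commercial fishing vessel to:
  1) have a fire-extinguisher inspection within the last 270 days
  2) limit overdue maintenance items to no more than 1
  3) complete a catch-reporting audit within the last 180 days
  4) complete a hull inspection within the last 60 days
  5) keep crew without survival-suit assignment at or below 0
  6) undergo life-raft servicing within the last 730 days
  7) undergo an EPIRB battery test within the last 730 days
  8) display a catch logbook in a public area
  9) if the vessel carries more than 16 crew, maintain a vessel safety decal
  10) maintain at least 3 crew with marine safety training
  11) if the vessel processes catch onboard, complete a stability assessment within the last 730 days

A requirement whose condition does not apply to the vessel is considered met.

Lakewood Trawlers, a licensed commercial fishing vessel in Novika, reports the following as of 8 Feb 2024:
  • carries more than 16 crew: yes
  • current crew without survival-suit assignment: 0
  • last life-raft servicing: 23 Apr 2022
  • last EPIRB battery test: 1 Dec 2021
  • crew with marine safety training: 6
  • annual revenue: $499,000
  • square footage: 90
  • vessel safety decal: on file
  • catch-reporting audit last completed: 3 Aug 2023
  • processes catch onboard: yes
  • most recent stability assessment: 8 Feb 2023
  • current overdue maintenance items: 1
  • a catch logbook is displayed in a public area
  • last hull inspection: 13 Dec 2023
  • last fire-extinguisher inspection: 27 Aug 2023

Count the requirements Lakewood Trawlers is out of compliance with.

2

1. fire-extinguisher inspection 165 days ago vs limit 270 → met
2. overdue maintenance items 1 ≤ 1 → met
3. catch-reporting audit 189 days ago vs limit 180 → not met
4. hull inspection 57 days ago vs limit 60 → met
5. crew without survival-suit assignment 0 ≤ 0 → met
6. life-raft servicing 656 days ago vs limit 730 → met
7. EPIRB battery test 799 days ago vs limit 730 → not met
8. catch logbook present → met
9. condition 'carries more than 16 crew' holds; vessel safety decal present → met
10. crew with marine safety training 6 ≥ 3 → met
11. condition 'processes catch onboard' holds; stability assessment 365 days ago vs limit 730 → met
Not met: 2 of 11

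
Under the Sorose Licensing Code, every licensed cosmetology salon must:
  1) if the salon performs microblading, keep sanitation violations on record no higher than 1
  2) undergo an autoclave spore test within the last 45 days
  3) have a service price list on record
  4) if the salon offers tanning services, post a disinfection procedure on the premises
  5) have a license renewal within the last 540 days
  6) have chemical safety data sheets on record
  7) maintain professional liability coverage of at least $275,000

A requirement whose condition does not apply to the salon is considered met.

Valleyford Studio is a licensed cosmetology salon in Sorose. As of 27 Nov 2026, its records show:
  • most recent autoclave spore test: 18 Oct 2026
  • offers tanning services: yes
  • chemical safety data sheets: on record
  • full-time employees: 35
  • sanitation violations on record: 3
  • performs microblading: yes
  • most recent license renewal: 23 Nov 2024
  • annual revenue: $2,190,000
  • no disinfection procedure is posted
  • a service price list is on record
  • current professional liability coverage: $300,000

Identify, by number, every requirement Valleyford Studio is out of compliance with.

1. condition 'performs microblading' holds; sanitation violations on record 3 > 1 → not met
2. autoclave spore test 40 days ago vs limit 45 → met
3. service price list present → met
4. condition 'offers tanning services' holds; disinfection procedure absent → not met
5. license renewal 734 days ago vs limit 540 → not met
6. chemical safety data sheets present → met
7. professional liability coverage $300,000 ≥ $275,000 → met
Not met: 1, 4, 5

1, 4, 5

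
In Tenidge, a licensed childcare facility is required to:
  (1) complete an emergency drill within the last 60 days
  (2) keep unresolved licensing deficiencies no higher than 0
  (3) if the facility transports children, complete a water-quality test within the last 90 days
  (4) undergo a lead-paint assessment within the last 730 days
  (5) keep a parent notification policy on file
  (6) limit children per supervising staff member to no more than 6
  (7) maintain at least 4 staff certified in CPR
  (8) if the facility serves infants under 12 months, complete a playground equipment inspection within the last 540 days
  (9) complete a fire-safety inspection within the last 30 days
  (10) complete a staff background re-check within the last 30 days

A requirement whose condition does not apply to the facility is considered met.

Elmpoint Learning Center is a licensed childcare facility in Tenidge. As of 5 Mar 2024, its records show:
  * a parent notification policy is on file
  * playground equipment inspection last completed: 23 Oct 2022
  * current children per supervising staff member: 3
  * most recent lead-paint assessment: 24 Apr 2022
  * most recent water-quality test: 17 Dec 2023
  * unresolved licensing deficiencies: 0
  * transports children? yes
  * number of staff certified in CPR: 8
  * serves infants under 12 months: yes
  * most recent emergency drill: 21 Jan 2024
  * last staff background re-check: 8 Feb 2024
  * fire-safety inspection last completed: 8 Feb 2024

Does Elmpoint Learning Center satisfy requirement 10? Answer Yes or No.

10. staff background re-check 26 days ago vs limit 30 → met

Yes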